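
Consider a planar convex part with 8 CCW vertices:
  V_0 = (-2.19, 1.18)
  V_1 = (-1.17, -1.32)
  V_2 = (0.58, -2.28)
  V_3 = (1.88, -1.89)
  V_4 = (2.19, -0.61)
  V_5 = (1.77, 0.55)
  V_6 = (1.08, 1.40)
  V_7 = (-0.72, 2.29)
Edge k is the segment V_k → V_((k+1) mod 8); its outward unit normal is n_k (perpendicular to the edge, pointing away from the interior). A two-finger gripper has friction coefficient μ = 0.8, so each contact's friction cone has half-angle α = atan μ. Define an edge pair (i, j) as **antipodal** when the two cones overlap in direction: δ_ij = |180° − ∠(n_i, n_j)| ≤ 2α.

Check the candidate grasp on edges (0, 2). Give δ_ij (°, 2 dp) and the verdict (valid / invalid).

α = atan 0.8 = 38.66°;  2α = 77.32°
edge 0: e_0 = (+1.02, -2.50);  n_0 = (-0.9259, -0.3778)
edge 2: e_2 = (+1.30, +0.39);  n_2 = (+0.2873, -0.9578)
∠(n_0, n_2) = 84.50°
δ = |180° − 84.50°| = 95.50°
95.50° > 2α = 77.32°  →  invalid

δ = 95.50°, invalid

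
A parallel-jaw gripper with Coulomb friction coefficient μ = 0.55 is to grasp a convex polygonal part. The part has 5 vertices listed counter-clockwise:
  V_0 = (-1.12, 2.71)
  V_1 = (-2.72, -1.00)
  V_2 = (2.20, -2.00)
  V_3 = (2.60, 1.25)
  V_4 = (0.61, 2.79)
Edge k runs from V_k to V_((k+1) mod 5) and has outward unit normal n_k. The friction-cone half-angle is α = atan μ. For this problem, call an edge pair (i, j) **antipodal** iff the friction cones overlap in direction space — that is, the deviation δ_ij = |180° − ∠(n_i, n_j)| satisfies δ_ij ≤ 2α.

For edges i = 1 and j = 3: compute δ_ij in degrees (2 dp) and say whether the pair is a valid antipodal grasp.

δ = 26.25°, valid

α = atan 0.55 = 28.81°;  2α = 57.62°
edge 1: e_1 = (+4.92, -1.00);  n_1 = (-0.1992, -0.9800)
edge 3: e_3 = (-1.99, +1.54);  n_3 = (+0.6120, +0.7908)
∠(n_1, n_3) = 153.75°
δ = |180° − 153.75°| = 26.25°
26.25° ≤ 2α = 57.62°  →  valid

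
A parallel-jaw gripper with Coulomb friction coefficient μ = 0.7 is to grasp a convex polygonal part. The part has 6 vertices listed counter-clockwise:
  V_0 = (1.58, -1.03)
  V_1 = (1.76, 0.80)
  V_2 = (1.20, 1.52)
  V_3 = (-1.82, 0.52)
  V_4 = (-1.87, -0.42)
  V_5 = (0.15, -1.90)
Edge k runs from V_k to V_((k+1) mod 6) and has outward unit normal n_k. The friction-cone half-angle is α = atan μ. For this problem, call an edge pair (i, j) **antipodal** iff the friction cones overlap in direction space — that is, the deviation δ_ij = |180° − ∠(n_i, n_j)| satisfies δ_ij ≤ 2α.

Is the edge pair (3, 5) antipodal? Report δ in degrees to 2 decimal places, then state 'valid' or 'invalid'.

δ = 55.64°, valid

α = atan 0.7 = 34.99°;  2α = 69.98°
edge 3: e_3 = (-0.05, -0.94);  n_3 = (-0.9986, +0.0531)
edge 5: e_5 = (+1.43, +0.87);  n_5 = (+0.5198, -0.8543)
∠(n_3, n_5) = 124.36°
δ = |180° − 124.36°| = 55.64°
55.64° ≤ 2α = 69.98°  →  valid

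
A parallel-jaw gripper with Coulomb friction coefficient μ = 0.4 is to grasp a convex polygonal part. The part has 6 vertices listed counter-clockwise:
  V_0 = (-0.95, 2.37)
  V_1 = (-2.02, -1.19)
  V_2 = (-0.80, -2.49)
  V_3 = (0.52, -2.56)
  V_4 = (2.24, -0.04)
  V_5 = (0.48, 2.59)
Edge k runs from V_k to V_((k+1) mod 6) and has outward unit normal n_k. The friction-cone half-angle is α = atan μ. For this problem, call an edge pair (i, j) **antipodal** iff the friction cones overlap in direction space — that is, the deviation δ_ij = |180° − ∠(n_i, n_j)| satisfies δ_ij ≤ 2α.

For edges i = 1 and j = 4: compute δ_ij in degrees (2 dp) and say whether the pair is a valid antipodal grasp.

α = atan 0.4 = 21.80°;  2α = 43.60°
edge 1: e_1 = (+1.22, -1.30);  n_1 = (-0.7292, -0.6843)
edge 4: e_4 = (-1.76, +2.63);  n_4 = (+0.8311, +0.5562)
∠(n_1, n_4) = 170.61°
δ = |180° − 170.61°| = 9.39°
9.39° ≤ 2α = 43.60°  →  valid

δ = 9.39°, valid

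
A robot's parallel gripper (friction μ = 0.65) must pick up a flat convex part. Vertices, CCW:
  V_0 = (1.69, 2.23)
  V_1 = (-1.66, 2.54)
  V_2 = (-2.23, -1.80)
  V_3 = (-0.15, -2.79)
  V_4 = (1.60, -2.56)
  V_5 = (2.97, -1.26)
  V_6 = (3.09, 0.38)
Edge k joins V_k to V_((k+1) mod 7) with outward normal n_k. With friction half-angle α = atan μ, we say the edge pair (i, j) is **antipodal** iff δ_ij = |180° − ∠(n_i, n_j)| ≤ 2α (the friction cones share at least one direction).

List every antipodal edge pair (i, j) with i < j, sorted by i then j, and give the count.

count = 8; pairs: (0,2), (0,3), (0,4), (1,4), (1,5), (1,6), (2,6), (3,6)

α = atan 0.65 = 33.02°;  2α = 66.05°
n_0 = (+0.0921, +0.9957)
n_1 = (-0.9915, +0.1302)
n_2 = (-0.4298, -0.9029)
n_3 = (+0.1303, -0.9915)
n_4 = (+0.6883, -0.7254)
n_5 = (+0.9973, -0.0730)
n_6 = (+0.7974, +0.6034)
  (0,1): δ = 92.20°  ·
  (0,2): δ = 20.17°  ✓
  (0,3): δ = 12.77°  ✓
  (0,4): δ = 48.79°  ✓
  (0,5): δ = 91.10°  ·
  (0,6): δ = 132.40°  ·
  (1,2): δ = 107.97°  ·
  (1,3): δ = 75.03°  ·
  (1,4): δ = 39.02°  ✓
  (1,5): δ = 3.30°  ✓
  (1,6): δ = 44.60°  ✓
  (2,3): δ = 147.06°  ·
  (2,4): δ = 111.05°  ·
  (2,5): δ = 68.73°  ·
  (2,6): δ = 27.43°  ✓
  (3,4): δ = 143.99°  ·
  (3,5): δ = 101.67°  ·
  (3,6): δ = 60.37°  ✓
  (4,5): δ = 137.68°  ·
  (4,6): δ = 96.38°  ·
  (5,6): δ = 138.70°  ·
antipodal pairs: 8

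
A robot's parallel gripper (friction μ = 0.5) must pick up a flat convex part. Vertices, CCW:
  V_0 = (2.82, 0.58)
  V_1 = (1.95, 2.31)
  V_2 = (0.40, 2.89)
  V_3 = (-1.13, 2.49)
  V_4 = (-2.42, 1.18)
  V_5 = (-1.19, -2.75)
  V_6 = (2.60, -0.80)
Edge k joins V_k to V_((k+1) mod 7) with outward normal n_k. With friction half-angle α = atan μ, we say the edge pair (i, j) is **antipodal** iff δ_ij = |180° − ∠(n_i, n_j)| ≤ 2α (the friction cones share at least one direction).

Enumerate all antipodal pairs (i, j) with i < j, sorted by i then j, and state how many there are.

count = 7; pairs: (0,4), (1,4), (1,5), (2,5), (3,5), (3,6), (4,6)

α = atan 0.5 = 26.57°;  2α = 53.13°
n_0 = (+0.8934, +0.4493)
n_1 = (+0.3505, +0.9366)
n_2 = (-0.2529, +0.9675)
n_3 = (-0.7125, +0.7016)
n_4 = (-0.9544, -0.2987)
n_5 = (+0.4575, -0.8892)
n_6 = (+0.9875, -0.1574)
  (0,1): δ = 137.21°  ·
  (0,2): δ = 102.05°  ·
  (0,3): δ = 71.26°  ·
  (0,4): δ = 9.32°  ✓
  (0,5): δ = 90.53°  ·
  (0,6): δ = 144.24°  ·
  (1,2): δ = 144.83°  ·
  (1,3): δ = 114.04°  ·
  (1,4): δ = 52.11°  ✓
  (1,5): δ = 47.74°  ✓
  (1,6): δ = 101.46°  ·
  (2,3): δ = 149.21°  ·
  (2,4): δ = 87.27°  ·
  (2,5): δ = 12.57°  ✓
  (2,6): δ = 66.29°  ·
  (3,4): δ = 118.06°  ·
  (3,5): δ = 18.21°  ✓
  (3,6): δ = 35.50°  ✓
  (4,5): δ = 80.15°  ·
  (4,6): δ = 26.44°  ✓
  (5,6): δ = 126.28°  ·
antipodal pairs: 7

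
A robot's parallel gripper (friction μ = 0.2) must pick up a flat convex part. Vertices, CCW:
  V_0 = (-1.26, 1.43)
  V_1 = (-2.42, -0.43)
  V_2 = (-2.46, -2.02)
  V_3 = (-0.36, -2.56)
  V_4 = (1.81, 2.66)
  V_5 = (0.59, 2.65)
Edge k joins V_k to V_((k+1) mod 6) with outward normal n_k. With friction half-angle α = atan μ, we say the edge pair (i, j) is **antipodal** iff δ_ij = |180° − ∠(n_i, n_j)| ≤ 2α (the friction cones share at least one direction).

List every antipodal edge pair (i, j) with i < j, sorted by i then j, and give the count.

count = 3; pairs: (0,3), (1,3), (2,4)

α = atan 0.2 = 11.31°;  2α = 22.62°
n_0 = (-0.8485, +0.5292)
n_1 = (-0.9997, +0.0251)
n_2 = (-0.2490, -0.9685)
n_3 = (+0.9234, -0.3839)
n_4 = (-0.0082, +1.0000)
n_5 = (-0.5505, +0.8348)
  (0,1): δ = 149.49°  ·
  (0,2): δ = 72.47°  ·
  (0,3): δ = 9.38°  ✓
  (0,4): δ = 122.42°  ·
  (0,5): δ = 155.35°  ·
  (1,2): δ = 102.98°  ·
  (1,3): δ = 21.13°  ✓
  (1,4): δ = 91.91°  ·
  (1,5): δ = 124.84°  ·
  (2,3): δ = 98.15°  ·
  (2,4): δ = 14.89°  ✓
  (2,5): δ = 47.82°  ·
  (3,4): δ = 66.96°  ·
  (3,5): δ = 34.02°  ·
  (4,5): δ = 147.07°  ·
antipodal pairs: 3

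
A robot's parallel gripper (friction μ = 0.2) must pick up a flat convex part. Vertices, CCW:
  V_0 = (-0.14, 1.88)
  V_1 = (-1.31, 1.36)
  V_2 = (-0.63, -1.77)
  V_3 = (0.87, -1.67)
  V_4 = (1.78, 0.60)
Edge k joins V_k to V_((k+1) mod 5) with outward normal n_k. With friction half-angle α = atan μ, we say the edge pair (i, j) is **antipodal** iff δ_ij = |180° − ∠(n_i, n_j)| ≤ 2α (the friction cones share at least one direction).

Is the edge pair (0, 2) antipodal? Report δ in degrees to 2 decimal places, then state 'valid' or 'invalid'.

δ = 20.15°, valid

α = atan 0.2 = 11.31°;  2α = 22.62°
edge 0: e_0 = (-1.17, -0.52);  n_0 = (-0.4061, +0.9138)
edge 2: e_2 = (+1.50, +0.10);  n_2 = (+0.0665, -0.9978)
∠(n_0, n_2) = 159.85°
δ = |180° − 159.85°| = 20.15°
20.15° ≤ 2α = 22.62°  →  valid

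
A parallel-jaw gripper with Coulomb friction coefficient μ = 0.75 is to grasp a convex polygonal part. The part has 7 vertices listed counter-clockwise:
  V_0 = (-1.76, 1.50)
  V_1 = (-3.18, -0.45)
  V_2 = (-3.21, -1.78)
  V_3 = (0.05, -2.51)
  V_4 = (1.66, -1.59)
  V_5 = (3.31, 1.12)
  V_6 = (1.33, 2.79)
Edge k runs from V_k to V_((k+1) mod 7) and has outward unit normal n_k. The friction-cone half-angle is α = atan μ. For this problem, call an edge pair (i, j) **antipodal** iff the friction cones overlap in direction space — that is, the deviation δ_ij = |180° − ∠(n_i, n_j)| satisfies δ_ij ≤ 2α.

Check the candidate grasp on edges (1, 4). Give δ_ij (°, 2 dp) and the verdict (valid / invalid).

α = atan 0.75 = 36.87°;  2α = 73.74°
edge 1: e_1 = (-0.03, -1.33);  n_1 = (-0.9997, +0.0226)
edge 4: e_4 = (+1.65, +2.71);  n_4 = (+0.8541, -0.5200)
∠(n_1, n_4) = 149.96°
δ = |180° − 149.96°| = 30.04°
30.04° ≤ 2α = 73.74°  →  valid

δ = 30.04°, valid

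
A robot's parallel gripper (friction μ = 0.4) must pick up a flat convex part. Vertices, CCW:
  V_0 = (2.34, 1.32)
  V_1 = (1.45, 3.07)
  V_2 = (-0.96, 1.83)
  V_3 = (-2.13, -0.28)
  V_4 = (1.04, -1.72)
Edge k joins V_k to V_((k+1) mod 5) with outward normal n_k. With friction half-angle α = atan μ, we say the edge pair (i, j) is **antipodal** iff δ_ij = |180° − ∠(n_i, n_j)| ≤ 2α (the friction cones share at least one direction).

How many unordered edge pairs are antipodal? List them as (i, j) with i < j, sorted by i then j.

count = 3; pairs: (0,3), (1,4), (2,4)

α = atan 0.4 = 21.80°;  2α = 43.60°
n_0 = (+0.8914, +0.4533)
n_1 = (-0.4575, +0.8892)
n_2 = (-0.8745, +0.4849)
n_3 = (-0.4136, -0.9105)
n_4 = (+0.9195, -0.3932)
  (0,1): δ = 89.73°  ·
  (0,2): δ = 55.97°  ·
  (0,3): δ = 38.61°  ✓
  (0,4): δ = 129.89°  ·
  (1,2): δ = 146.24°  ·
  (1,3): δ = 51.66°  ·
  (1,4): δ = 39.62°  ✓
  (2,3): δ = 85.42°  ·
  (2,4): δ = 5.86°  ✓
  (3,4): δ = 88.72°  ·
antipodal pairs: 3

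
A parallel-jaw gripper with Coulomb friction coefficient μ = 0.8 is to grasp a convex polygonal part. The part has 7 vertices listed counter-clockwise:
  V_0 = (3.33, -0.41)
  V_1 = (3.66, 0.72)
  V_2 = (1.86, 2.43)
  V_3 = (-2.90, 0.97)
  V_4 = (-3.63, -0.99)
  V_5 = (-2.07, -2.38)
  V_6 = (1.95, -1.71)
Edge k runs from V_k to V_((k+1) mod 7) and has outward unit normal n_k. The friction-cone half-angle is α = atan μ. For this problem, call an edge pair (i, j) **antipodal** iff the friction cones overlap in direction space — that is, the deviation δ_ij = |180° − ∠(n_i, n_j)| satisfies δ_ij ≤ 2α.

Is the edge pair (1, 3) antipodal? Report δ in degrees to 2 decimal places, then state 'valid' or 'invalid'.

δ = 66.90°, valid

α = atan 0.8 = 38.66°;  2α = 77.32°
edge 1: e_1 = (-1.80, +1.71);  n_1 = (+0.6887, +0.7250)
edge 3: e_3 = (-0.73, -1.96);  n_3 = (-0.9371, +0.3490)
∠(n_1, n_3) = 113.10°
δ = |180° − 113.10°| = 66.90°
66.90° ≤ 2α = 77.32°  →  valid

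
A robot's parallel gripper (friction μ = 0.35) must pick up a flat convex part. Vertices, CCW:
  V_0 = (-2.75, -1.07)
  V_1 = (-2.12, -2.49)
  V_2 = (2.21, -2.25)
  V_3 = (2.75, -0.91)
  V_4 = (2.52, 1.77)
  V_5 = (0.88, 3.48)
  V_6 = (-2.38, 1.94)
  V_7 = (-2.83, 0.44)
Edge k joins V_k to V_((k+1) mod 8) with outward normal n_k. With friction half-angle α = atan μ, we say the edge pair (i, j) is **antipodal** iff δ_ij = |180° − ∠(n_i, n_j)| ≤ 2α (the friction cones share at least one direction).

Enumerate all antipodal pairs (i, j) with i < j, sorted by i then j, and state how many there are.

α = atan 0.35 = 19.29°;  2α = 38.58°
n_0 = (-0.9141, -0.4055)
n_1 = (+0.0553, -0.9985)
n_2 = (+0.9275, -0.3738)
n_3 = (+0.9963, +0.0855)
n_4 = (+0.7217, +0.6922)
n_5 = (-0.4271, +0.9042)
n_6 = (-0.9578, +0.2873)
n_7 = (-0.9986, -0.0529)
  (0,1): δ = 110.75°  ·
  (0,2): δ = 45.87°  ·
  (0,3): δ = 19.02°  ✓
  (0,4): δ = 19.88°  ✓
  (0,5): δ = 91.36°  ·
  (0,6): δ = 139.38°  ·
  (0,7): δ = 159.11°  ·
  (1,2): δ = 115.12°  ·
  (1,3): δ = 88.27°  ·
  (1,4): δ = 49.37°  ·
  (1,5): δ = 22.11°  ✓
  (1,6): δ = 70.13°  ·
  (1,7): δ = 89.86°  ·
  (2,3): δ = 153.15°  ·
  (2,4): δ = 114.25°  ·
  (2,5): δ = 42.77°  ·
  (2,6): δ = 5.25°  ✓
  (2,7): δ = 24.98°  ✓
  (3,4): δ = 141.10°  ·
  (3,5): δ = 69.62°  ·
  (3,6): δ = 21.60°  ✓
  (3,7): δ = 1.87°  ✓
  (4,5): δ = 108.52°  ·
  (4,6): δ = 60.50°  ·
  (4,7): δ = 40.77°  ·
  (5,6): δ = 131.98°  ·
  (5,7): δ = 112.25°  ·
  (6,7): δ = 160.27°  ·
antipodal pairs: 7

count = 7; pairs: (0,3), (0,4), (1,5), (2,6), (2,7), (3,6), (3,7)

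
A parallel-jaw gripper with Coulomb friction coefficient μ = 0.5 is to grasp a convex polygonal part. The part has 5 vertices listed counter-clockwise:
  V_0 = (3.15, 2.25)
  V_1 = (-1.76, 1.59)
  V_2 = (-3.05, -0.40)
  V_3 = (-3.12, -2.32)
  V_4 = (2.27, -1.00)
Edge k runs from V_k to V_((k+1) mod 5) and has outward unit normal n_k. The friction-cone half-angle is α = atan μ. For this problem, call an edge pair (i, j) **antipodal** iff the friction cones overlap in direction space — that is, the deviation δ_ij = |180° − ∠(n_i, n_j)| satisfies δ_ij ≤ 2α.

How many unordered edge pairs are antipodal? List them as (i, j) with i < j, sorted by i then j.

α = atan 0.5 = 26.57°;  2α = 53.13°
n_0 = (-0.1332, +0.9911)
n_1 = (-0.8391, +0.5440)
n_2 = (-0.9993, +0.0364)
n_3 = (+0.2379, -0.9713)
n_4 = (+0.9652, -0.2614)
  (0,1): δ = 130.61°  ·
  (0,2): δ = 99.74°  ·
  (0,3): δ = 6.11°  ✓
  (0,4): δ = 67.19°  ·
  (1,2): δ = 149.14°  ·
  (1,3): δ = 43.29°  ✓
  (1,4): δ = 17.80°  ✓
  (2,3): δ = 74.15°  ·
  (2,4): δ = 13.06°  ✓
  (3,4): δ = 118.91°  ·
antipodal pairs: 4

count = 4; pairs: (0,3), (1,3), (1,4), (2,4)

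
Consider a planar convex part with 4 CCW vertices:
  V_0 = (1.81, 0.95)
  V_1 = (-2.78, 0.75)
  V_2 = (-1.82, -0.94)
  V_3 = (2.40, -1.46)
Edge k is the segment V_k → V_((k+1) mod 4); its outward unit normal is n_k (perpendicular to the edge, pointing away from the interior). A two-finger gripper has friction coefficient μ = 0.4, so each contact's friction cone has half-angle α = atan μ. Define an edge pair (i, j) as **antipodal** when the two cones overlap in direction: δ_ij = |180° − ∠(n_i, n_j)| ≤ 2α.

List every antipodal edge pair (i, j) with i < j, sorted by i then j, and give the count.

count = 2; pairs: (0,2), (1,3)

α = atan 0.4 = 21.80°;  2α = 43.60°
n_0 = (-0.0435, +0.9991)
n_1 = (-0.8695, -0.4939)
n_2 = (-0.1223, -0.9925)
n_3 = (+0.9713, +0.2378)
  (0,1): δ = 62.90°  ·
  (0,2): δ = 9.52°  ✓
  (0,3): δ = 101.26°  ·
  (1,2): δ = 126.62°  ·
  (1,3): δ = 15.84°  ✓
  (2,3): δ = 69.22°  ·
antipodal pairs: 2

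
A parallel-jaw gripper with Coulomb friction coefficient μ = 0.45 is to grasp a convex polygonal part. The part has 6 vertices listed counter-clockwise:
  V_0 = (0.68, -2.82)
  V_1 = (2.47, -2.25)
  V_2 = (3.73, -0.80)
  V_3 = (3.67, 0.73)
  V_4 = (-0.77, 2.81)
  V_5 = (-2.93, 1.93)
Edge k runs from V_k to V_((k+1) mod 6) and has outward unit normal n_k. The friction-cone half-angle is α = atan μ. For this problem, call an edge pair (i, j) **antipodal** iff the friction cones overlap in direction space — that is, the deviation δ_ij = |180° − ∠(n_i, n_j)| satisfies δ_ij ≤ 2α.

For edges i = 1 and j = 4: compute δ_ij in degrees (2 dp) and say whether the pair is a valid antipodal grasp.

α = atan 0.45 = 24.23°;  2α = 48.46°
edge 1: e_1 = (+1.26, +1.45);  n_1 = (+0.7548, -0.6559)
edge 4: e_4 = (-2.16, -0.88);  n_4 = (-0.3773, +0.9261)
∠(n_1, n_4) = 153.16°
δ = |180° − 153.16°| = 26.84°
26.84° ≤ 2α = 48.46°  →  valid

δ = 26.84°, valid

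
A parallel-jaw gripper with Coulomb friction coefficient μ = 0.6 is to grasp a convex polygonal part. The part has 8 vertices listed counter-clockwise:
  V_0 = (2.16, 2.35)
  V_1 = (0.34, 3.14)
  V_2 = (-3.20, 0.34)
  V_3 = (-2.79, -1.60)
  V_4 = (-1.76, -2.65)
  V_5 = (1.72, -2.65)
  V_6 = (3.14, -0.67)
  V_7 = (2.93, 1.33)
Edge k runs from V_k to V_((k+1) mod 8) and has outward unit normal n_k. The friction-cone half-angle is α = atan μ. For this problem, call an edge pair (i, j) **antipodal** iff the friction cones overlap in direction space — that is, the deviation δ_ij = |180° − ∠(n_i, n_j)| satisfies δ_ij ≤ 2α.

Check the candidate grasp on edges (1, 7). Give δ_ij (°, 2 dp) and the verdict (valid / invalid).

δ = 88.71°, invalid

α = atan 0.6 = 30.96°;  2α = 61.93°
edge 1: e_1 = (-3.54, -2.80);  n_1 = (-0.6204, +0.7843)
edge 7: e_7 = (-0.77, +1.02);  n_7 = (+0.7981, +0.6025)
∠(n_1, n_7) = 91.29°
δ = |180° − 91.29°| = 88.71°
88.71° > 2α = 61.93°  →  invalid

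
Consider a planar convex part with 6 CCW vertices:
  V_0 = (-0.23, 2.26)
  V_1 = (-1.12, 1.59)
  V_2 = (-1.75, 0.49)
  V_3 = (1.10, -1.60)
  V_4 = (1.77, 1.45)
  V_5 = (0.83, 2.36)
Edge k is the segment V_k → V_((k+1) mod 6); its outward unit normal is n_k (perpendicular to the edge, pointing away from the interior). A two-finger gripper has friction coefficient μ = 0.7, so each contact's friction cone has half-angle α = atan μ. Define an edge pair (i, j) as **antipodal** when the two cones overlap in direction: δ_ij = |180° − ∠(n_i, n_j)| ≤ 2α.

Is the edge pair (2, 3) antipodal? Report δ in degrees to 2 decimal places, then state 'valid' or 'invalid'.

δ = 66.14°, valid

α = atan 0.7 = 34.99°;  2α = 69.98°
edge 2: e_2 = (+2.85, -2.09);  n_2 = (-0.5914, -0.8064)
edge 3: e_3 = (+0.67, +3.05);  n_3 = (+0.9767, -0.2146)
∠(n_2, n_3) = 113.86°
δ = |180° − 113.86°| = 66.14°
66.14° ≤ 2α = 69.98°  →  valid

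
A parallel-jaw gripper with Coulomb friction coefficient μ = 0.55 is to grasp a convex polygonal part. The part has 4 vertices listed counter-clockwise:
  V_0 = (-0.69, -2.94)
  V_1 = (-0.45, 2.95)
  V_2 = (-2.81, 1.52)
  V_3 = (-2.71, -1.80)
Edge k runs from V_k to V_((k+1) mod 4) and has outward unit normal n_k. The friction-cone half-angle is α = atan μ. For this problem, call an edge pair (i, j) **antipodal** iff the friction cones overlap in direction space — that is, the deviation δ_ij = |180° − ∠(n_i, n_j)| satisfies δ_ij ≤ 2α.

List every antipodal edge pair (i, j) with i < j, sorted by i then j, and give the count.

α = atan 0.55 = 28.81°;  2α = 57.62°
n_0 = (+0.9992, -0.0407)
n_1 = (-0.5182, +0.8552)
n_2 = (-0.9995, -0.0301)
n_3 = (-0.4915, -0.8709)
  (0,1): δ = 56.45°  ✓
  (0,2): δ = 4.06°  ✓
  (0,3): δ = 62.89°  ·
  (1,2): δ = 119.49°  ·
  (1,3): δ = 60.65°  ·
  (2,3): δ = 121.16°  ·
antipodal pairs: 2

count = 2; pairs: (0,1), (0,2)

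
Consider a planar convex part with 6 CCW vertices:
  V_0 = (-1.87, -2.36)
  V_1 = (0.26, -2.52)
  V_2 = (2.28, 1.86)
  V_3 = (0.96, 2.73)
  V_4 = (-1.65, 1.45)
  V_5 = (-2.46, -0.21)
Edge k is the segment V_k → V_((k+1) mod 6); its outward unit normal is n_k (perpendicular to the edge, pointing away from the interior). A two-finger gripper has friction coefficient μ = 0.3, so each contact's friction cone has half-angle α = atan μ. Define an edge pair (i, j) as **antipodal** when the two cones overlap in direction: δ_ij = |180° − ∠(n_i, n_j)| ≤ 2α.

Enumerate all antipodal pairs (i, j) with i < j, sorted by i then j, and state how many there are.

count = 3; pairs: (0,2), (0,3), (1,4)

α = atan 0.3 = 16.70°;  2α = 33.40°
n_0 = (-0.0749, -0.9972)
n_1 = (+0.9081, -0.4188)
n_2 = (+0.5503, +0.8350)
n_3 = (-0.4403, +0.8978)
n_4 = (-0.8987, +0.4385)
n_5 = (-0.9643, -0.2646)
  (0,1): δ = 110.46°  ·
  (0,2): δ = 29.09°  ✓
  (0,3): δ = 30.42°  ✓
  (0,4): δ = 68.29°  ·
  (0,5): δ = 109.64°  ·
  (1,2): δ = 98.63°  ·
  (1,3): δ = 39.12°  ·
  (1,4): δ = 1.25°  ✓
  (1,5): δ = 40.10°  ·
  (2,3): δ = 120.49°  ·
  (2,4): δ = 82.62°  ·
  (2,5): δ = 41.27°  ·
  (3,4): δ = 142.13°  ·
  (3,5): δ = 100.78°  ·
  (4,5): δ = 138.64°  ·
antipodal pairs: 3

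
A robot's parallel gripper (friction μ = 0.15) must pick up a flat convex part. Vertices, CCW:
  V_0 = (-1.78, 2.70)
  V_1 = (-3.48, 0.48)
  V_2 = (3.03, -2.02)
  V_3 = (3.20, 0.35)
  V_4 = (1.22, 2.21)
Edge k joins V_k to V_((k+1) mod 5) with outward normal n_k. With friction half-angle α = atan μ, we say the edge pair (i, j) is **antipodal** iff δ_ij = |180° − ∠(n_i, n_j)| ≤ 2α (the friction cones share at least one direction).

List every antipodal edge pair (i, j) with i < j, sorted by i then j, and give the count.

count = 1; pairs: (1,4)

α = atan 0.15 = 8.53°;  2α = 17.06°
n_0 = (-0.7940, +0.6080)
n_1 = (-0.3585, -0.9335)
n_2 = (+0.9974, -0.0715)
n_3 = (+0.6847, +0.7288)
n_4 = (+0.1612, +0.9869)
  (0,1): δ = 73.56°  ·
  (0,2): δ = 33.34°  ·
  (0,3): δ = 84.23°  ·
  (0,4): δ = 118.17°  ·
  (1,2): δ = 73.09°  ·
  (1,3): δ = 22.20°  ·
  (1,4): δ = 11.73°  ✓
  (2,3): δ = 129.11°  ·
  (2,4): δ = 95.17°  ·
  (3,4): δ = 146.07°  ·
antipodal pairs: 1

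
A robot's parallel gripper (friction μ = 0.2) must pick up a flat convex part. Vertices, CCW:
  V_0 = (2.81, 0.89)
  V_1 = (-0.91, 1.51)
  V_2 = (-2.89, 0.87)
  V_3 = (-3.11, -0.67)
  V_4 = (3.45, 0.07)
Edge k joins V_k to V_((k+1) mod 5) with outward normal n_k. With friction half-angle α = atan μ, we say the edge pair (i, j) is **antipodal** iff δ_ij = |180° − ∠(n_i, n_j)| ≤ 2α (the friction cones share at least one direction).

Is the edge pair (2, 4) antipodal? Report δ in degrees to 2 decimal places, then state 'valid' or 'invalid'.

δ = 46.10°, invalid

α = atan 0.2 = 11.31°;  2α = 22.62°
edge 2: e_2 = (-0.22, -1.54);  n_2 = (-0.9899, +0.1414)
edge 4: e_4 = (-0.64, +0.82);  n_4 = (+0.7883, +0.6153)
∠(n_2, n_4) = 133.90°
δ = |180° − 133.90°| = 46.10°
46.10° > 2α = 22.62°  →  invalid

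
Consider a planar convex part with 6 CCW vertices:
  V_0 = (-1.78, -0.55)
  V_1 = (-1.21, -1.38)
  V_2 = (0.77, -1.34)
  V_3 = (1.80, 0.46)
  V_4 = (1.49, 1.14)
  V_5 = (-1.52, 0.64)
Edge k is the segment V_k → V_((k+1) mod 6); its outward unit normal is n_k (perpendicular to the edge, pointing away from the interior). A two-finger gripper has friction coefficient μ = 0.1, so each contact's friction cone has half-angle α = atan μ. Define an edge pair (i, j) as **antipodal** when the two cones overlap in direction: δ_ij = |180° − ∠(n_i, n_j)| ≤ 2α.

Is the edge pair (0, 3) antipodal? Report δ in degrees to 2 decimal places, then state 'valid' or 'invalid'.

δ = 9.97°, valid

α = atan 0.1 = 5.71°;  2α = 11.42°
edge 0: e_0 = (+0.57, -0.83);  n_0 = (-0.8243, -0.5661)
edge 3: e_3 = (-0.31, +0.68);  n_3 = (+0.9099, +0.4148)
∠(n_0, n_3) = 170.03°
δ = |180° − 170.03°| = 9.97°
9.97° ≤ 2α = 11.42°  →  valid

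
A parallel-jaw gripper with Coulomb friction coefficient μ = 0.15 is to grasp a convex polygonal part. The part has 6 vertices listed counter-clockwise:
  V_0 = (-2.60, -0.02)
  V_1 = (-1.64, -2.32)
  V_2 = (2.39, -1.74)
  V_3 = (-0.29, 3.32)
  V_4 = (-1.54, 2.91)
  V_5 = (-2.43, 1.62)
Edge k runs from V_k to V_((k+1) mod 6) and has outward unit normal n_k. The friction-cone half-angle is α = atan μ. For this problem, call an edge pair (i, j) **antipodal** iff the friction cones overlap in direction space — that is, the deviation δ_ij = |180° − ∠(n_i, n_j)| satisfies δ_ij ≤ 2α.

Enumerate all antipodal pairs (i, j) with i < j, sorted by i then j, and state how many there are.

count = 2; pairs: (0,2), (1,3)

α = atan 0.15 = 8.53°;  2α = 17.06°
n_0 = (-0.9228, -0.3852)
n_1 = (+0.1425, -0.9898)
n_2 = (+0.8837, +0.4680)
n_3 = (-0.3117, +0.9502)
n_4 = (-0.8231, +0.5679)
n_5 = (-0.9947, +0.1031)
  (0,1): δ = 104.47°  ·
  (0,2): δ = 5.25°  ✓
  (0,3): δ = 85.50°  ·
  (0,4): δ = 122.74°  ·
  (0,5): δ = 151.43°  ·
  (1,2): δ = 70.28°  ·
  (1,3): δ = 9.97°  ✓
  (1,4): δ = 47.21°  ·
  (1,5): δ = 75.89°  ·
  (2,3): δ = 99.75°  ·
  (2,4): δ = 62.51°  ·
  (2,5): δ = 33.83°  ·
  (3,4): δ = 142.76°  ·
  (3,5): δ = 114.08°  ·
  (4,5): δ = 151.32°  ·
antipodal pairs: 2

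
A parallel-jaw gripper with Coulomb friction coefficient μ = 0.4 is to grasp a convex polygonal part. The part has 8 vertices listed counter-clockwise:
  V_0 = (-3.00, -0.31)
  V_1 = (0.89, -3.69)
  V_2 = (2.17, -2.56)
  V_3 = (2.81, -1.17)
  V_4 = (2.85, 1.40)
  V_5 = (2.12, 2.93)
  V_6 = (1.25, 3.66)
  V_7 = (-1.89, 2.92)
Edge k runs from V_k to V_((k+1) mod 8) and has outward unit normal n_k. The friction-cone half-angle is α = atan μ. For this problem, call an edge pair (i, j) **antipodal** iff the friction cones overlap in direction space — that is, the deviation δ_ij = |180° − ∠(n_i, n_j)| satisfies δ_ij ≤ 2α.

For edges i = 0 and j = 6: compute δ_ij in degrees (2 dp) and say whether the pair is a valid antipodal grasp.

α = atan 0.4 = 21.80°;  2α = 43.60°
edge 0: e_0 = (+3.89, -3.38);  n_0 = (-0.6559, -0.7549)
edge 6: e_6 = (-3.14, -0.74);  n_6 = (-0.2294, +0.9733)
∠(n_0, n_6) = 125.75°
δ = |180° − 125.75°| = 54.25°
54.25° > 2α = 43.60°  →  invalid

δ = 54.25°, invalid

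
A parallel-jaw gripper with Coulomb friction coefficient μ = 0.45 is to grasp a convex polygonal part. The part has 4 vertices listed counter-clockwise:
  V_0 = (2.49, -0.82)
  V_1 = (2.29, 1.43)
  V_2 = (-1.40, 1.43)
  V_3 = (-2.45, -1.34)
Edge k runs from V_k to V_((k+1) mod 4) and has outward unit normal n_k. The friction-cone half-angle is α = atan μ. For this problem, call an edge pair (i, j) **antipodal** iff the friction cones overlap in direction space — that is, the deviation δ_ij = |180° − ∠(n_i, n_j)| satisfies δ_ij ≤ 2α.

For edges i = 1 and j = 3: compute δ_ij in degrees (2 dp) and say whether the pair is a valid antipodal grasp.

α = atan 0.45 = 24.23°;  2α = 48.46°
edge 1: e_1 = (-3.69, +0.00);  n_1 = (+0.0000, +1.0000)
edge 3: e_3 = (+4.94, +0.52);  n_3 = (+0.1047, -0.9945)
∠(n_1, n_3) = 173.99°
δ = |180° − 173.99°| = 6.01°
6.01° ≤ 2α = 48.46°  →  valid

δ = 6.01°, valid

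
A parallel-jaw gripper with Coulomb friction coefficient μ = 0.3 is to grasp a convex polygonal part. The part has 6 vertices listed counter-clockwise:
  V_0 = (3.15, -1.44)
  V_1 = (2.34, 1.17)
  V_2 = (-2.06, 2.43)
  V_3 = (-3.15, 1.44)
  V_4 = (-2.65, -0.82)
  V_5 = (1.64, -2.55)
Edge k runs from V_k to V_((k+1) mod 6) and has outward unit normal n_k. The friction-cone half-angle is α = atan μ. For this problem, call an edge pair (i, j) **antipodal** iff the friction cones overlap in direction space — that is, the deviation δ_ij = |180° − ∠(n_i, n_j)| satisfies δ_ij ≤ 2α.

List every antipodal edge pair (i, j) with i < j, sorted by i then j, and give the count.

count = 3; pairs: (0,3), (1,4), (2,5)

α = atan 0.3 = 16.70°;  2α = 33.40°
n_0 = (+0.9551, +0.2964)
n_1 = (+0.2753, +0.9614)
n_2 = (-0.6723, +0.7402)
n_3 = (-0.9764, -0.2160)
n_4 = (-0.3740, -0.9274)
n_5 = (+0.5923, -0.8057)
  (0,1): δ = 123.22°  ·
  (0,2): δ = 64.99°  ·
  (0,3): δ = 4.77°  ✓
  (0,4): δ = 50.80°  ·
  (0,5): δ = 109.08°  ·
  (1,2): δ = 121.77°  ·
  (1,3): δ = 61.55°  ·
  (1,4): δ = 5.98°  ✓
  (1,5): δ = 52.30°  ·
  (2,3): δ = 119.77°  ·
  (2,4): δ = 64.21°  ·
  (2,5): δ = 5.93°  ✓
  (3,4): δ = 124.44°  ·
  (3,5): δ = 66.16°  ·
  (4,5): δ = 121.72°  ·
antipodal pairs: 3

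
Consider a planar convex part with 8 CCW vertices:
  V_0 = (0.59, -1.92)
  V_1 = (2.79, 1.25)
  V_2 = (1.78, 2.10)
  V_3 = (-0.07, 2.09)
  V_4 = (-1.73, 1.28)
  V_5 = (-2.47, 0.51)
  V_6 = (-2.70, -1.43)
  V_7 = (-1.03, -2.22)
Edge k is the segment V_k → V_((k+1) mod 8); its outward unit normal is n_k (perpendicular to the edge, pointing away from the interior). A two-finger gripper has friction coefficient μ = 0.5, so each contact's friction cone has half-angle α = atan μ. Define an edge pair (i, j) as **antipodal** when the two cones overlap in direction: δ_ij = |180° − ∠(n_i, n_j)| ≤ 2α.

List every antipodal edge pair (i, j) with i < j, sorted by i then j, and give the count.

count = 10; pairs: (0,3), (0,4), (0,5), (1,6), (1,7), (2,6), (2,7), (3,6), (3,7), (4,7)

α = atan 0.5 = 26.57°;  2α = 53.13°
n_0 = (+0.8215, -0.5702)
n_1 = (+0.6439, +0.7651)
n_2 = (-0.0054, +1.0000)
n_3 = (-0.4385, +0.8987)
n_4 = (-0.7210, +0.6929)
n_5 = (-0.9930, +0.1177)
n_6 = (-0.4276, -0.9040)
n_7 = (+0.1821, -0.9833)
  (0,1): δ = 95.32°  ·
  (0,2): δ = 54.93°  ·
  (0,3): δ = 29.23°  ✓
  (0,4): δ = 9.10°  ✓
  (0,5): δ = 28.00°  ✓
  (0,6): δ = 99.44°  ·
  (0,7): δ = 135.25°  ·
  (1,2): δ = 139.61°  ·
  (1,3): δ = 113.91°  ·
  (1,4): δ = 93.78°  ·
  (1,5): δ = 56.68°  ·
  (1,6): δ = 14.77°  ✓
  (1,7): δ = 50.57°  ✓
  (2,3): δ = 154.30°  ·
  (2,4): δ = 134.17°  ·
  (2,5): δ = 97.07°  ·
  (2,6): δ = 25.63°  ✓
  (2,7): δ = 10.18°  ✓
  (3,4): δ = 159.87°  ·
  (3,5): δ = 122.77°  ·
  (3,6): δ = 51.33°  ✓
  (3,7): δ = 15.52°  ✓
  (4,5): δ = 142.90°  ·
  (4,6): δ = 71.45°  ·
  (4,7): δ = 35.65°  ✓
  (5,6): δ = 108.56°  ·
  (5,7): δ = 72.75°  ·
  (6,7): δ = 144.19°  ·
antipodal pairs: 10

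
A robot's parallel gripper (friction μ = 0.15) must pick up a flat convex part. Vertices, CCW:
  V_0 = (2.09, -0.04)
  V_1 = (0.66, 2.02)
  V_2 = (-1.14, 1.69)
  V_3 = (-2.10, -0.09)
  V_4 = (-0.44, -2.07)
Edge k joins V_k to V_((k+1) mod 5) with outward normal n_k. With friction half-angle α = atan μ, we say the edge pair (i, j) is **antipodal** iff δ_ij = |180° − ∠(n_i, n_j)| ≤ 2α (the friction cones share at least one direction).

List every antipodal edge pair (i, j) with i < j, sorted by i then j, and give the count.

α = atan 0.15 = 8.53°;  2α = 17.06°
n_0 = (+0.8215, +0.5702)
n_1 = (-0.1803, +0.9836)
n_2 = (-0.8802, +0.4747)
n_3 = (-0.7663, -0.6425)
n_4 = (+0.6258, -0.7800)
  (0,1): δ = 114.38°  ·
  (0,2): δ = 63.11°  ·
  (0,3): δ = 5.21°  ✓
  (0,4): δ = 93.98°  ·
  (1,2): δ = 128.73°  ·
  (1,3): δ = 60.41°  ·
  (1,4): δ = 28.35°  ·
  (2,3): δ = 111.68°  ·
  (2,4): δ = 22.92°  ·
  (3,4): δ = 91.23°  ·
antipodal pairs: 1

count = 1; pairs: (0,3)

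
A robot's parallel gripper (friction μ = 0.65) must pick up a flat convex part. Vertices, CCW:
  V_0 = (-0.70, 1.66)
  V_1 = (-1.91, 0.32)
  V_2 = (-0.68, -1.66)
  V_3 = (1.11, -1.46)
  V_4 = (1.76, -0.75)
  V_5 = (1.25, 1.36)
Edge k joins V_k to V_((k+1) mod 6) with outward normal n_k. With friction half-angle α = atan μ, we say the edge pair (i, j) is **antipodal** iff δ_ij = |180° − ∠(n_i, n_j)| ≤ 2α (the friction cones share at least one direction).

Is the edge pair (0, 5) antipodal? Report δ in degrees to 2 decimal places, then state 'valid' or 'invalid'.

δ = 123.34°, invalid

α = atan 0.65 = 33.02°;  2α = 66.05°
edge 0: e_0 = (-1.21, -1.34);  n_0 = (-0.7422, +0.6702)
edge 5: e_5 = (-1.95, +0.30);  n_5 = (+0.1521, +0.9884)
∠(n_0, n_5) = 56.66°
δ = |180° − 56.66°| = 123.34°
123.34° > 2α = 66.05°  →  invalid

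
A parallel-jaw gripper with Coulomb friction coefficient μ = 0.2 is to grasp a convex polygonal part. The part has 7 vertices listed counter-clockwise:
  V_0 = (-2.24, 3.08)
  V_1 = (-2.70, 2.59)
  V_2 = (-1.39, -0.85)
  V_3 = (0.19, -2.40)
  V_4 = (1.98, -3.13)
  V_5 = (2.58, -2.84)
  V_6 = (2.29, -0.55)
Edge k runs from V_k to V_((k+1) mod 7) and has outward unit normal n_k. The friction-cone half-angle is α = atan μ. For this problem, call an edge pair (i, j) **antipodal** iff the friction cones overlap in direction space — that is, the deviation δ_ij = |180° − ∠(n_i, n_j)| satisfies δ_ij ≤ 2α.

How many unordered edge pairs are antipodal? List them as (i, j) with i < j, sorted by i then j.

α = atan 0.2 = 11.31°;  2α = 22.62°
n_0 = (-0.7291, +0.6844)
n_1 = (-0.9345, -0.3559)
n_2 = (-0.7003, -0.7139)
n_3 = (-0.3776, -0.9260)
n_4 = (+0.4352, -0.9003)
n_5 = (+0.9921, +0.1256)
n_6 = (+0.6253, +0.7804)
  (0,1): δ = 115.96°  ·
  (0,2): δ = 91.26°  ·
  (0,3): δ = 69.00°  ·
  (0,4): δ = 21.01°  ✓
  (0,5): δ = 50.41°  ·
  (0,6): δ = 94.49°  ·
  (1,2): δ = 155.30°  ·
  (1,3): δ = 133.03°  ·
  (1,4): δ = 85.05°  ·
  (1,5): δ = 13.63°  ✓
  (1,6): δ = 30.45°  ·
  (2,3): δ = 157.74°  ·
  (2,4): δ = 109.75°  ·
  (2,5): δ = 38.33°  ·
  (2,6): δ = 5.74°  ✓
  (3,4): δ = 132.02°  ·
  (3,5): δ = 60.60°  ·
  (3,6): δ = 16.52°  ✓
  (4,5): δ = 108.58°  ·
  (4,6): δ = 64.50°  ·
  (5,6): δ = 135.92°  ·
antipodal pairs: 4

count = 4; pairs: (0,4), (1,5), (2,6), (3,6)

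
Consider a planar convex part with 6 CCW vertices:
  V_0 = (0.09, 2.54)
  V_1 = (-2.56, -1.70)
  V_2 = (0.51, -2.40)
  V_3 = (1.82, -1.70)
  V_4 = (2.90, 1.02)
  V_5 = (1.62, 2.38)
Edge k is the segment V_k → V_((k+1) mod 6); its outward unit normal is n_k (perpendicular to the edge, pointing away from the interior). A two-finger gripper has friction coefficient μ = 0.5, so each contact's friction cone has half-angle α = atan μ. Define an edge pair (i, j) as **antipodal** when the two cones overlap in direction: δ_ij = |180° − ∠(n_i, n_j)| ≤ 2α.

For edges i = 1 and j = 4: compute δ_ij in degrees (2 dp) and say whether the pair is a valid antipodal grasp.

α = atan 0.5 = 26.57°;  2α = 53.13°
edge 1: e_1 = (+3.07, -0.70);  n_1 = (-0.2223, -0.9750)
edge 4: e_4 = (-1.28, +1.36);  n_4 = (+0.7282, +0.6854)
∠(n_1, n_4) = 146.11°
δ = |180° − 146.11°| = 33.89°
33.89° ≤ 2α = 53.13°  →  valid

δ = 33.89°, valid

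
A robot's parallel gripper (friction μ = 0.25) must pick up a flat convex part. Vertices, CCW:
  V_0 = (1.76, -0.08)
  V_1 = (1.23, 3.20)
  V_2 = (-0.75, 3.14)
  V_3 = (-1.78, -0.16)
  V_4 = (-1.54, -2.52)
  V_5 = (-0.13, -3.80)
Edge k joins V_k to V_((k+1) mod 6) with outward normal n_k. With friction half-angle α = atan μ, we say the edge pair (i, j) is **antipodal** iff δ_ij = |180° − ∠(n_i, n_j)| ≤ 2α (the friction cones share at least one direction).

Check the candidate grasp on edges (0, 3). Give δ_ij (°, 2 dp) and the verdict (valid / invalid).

δ = 3.37°, valid

α = atan 0.25 = 14.04°;  2α = 28.07°
edge 0: e_0 = (-0.53, +3.28);  n_0 = (+0.9872, +0.1595)
edge 3: e_3 = (+0.24, -2.36);  n_3 = (-0.9949, -0.1012)
∠(n_0, n_3) = 176.63°
δ = |180° − 176.63°| = 3.37°
3.37° ≤ 2α = 28.07°  →  valid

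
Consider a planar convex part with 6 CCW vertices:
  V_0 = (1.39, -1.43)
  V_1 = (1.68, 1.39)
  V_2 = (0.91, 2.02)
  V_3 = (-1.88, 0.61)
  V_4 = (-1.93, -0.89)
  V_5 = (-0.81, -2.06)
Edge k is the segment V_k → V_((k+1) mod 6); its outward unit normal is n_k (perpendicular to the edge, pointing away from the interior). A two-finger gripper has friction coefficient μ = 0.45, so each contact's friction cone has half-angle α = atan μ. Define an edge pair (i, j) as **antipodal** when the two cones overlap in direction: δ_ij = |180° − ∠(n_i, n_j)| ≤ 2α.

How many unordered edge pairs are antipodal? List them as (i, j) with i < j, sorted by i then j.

α = atan 0.45 = 24.23°;  2α = 48.46°
n_0 = (+0.9948, -0.1023)
n_1 = (+0.6332, +0.7740)
n_2 = (-0.4510, +0.8925)
n_3 = (-0.9994, +0.0333)
n_4 = (-0.7224, -0.6915)
n_5 = (+0.2753, -0.9614)
  (0,1): δ = 123.42°  ·
  (0,2): δ = 57.32°  ·
  (0,3): δ = 3.96°  ✓
  (0,4): δ = 49.62°  ·
  (0,5): δ = 111.85°  ·
  (1,2): δ = 113.90°  ·
  (1,3): δ = 52.62°  ·
  (1,4): δ = 6.96°  ✓
  (1,5): δ = 55.27°  ·
  (2,3): δ = 118.72°  ·
  (2,4): δ = 73.06°  ·
  (2,5): δ = 10.83°  ✓
  (3,4): δ = 134.34°  ·
  (3,5): δ = 72.11°  ·
  (4,5): δ = 117.77°  ·
antipodal pairs: 3

count = 3; pairs: (0,3), (1,4), (2,5)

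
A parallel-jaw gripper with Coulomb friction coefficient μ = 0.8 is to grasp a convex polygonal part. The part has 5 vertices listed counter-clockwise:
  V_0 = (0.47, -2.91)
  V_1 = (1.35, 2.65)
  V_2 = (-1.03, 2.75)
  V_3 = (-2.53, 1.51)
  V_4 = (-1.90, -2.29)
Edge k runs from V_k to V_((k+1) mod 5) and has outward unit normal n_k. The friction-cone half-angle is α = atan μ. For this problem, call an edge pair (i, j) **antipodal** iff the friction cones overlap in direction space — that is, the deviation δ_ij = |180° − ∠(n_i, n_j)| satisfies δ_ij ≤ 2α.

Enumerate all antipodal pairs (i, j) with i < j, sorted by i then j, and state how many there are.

count = 4; pairs: (0,2), (0,3), (1,4), (2,4)

α = atan 0.8 = 38.66°;  2α = 77.32°
n_0 = (+0.9877, -0.1563)
n_1 = (+0.0420, +0.9991)
n_2 = (-0.6371, +0.7707)
n_3 = (-0.9865, -0.1636)
n_4 = (-0.2531, -0.9674)
  (0,1): δ = 83.41°  ·
  (0,2): δ = 41.43°  ✓
  (0,3): δ = 18.41°  ✓
  (0,4): δ = 84.33°  ·
  (1,2): δ = 138.01°  ·
  (1,3): δ = 78.18°  ·
  (1,4): δ = 12.25°  ✓
  (2,3): δ = 120.17°  ·
  (2,4): δ = 54.24°  ✓
  (3,4): δ = 114.07°  ·
antipodal pairs: 4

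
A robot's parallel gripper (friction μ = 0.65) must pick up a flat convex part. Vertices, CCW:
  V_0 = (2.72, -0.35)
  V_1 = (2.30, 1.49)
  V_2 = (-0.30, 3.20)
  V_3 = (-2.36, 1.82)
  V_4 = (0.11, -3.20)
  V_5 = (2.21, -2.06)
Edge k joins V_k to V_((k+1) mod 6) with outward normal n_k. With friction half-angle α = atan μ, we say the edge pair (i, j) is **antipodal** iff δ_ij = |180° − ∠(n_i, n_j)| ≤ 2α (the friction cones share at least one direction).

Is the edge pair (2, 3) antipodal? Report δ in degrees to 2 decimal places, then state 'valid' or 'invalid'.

α = atan 0.65 = 33.02°;  2α = 66.05°
edge 2: e_2 = (-2.06, -1.38);  n_2 = (-0.5566, +0.8308)
edge 3: e_3 = (+2.47, -5.02);  n_3 = (-0.8973, -0.4415)
∠(n_2, n_3) = 82.38°
δ = |180° − 82.38°| = 97.62°
97.62° > 2α = 66.05°  →  invalid

δ = 97.62°, invalid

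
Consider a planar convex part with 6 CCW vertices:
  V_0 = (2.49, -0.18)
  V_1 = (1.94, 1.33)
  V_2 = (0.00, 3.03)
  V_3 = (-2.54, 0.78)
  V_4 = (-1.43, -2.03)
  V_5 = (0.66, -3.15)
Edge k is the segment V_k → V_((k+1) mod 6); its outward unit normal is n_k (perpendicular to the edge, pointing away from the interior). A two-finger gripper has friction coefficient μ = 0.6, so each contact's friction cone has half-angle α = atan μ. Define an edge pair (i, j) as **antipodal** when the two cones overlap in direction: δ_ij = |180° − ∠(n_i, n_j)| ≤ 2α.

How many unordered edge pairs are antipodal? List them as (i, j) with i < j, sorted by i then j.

α = atan 0.6 = 30.96°;  2α = 61.93°
n_0 = (+0.9396, +0.3422)
n_1 = (+0.6591, +0.7521)
n_2 = (-0.6631, +0.7485)
n_3 = (-0.9301, -0.3674)
n_4 = (-0.4723, -0.8814)
n_5 = (+0.8514, -0.5246)
  (0,1): δ = 151.24°  ·
  (0,2): δ = 68.48°  ·
  (0,3): δ = 1.54°  ✓
  (0,4): δ = 41.80°  ✓
  (0,5): δ = 128.35°  ·
  (1,2): δ = 97.24°  ·
  (1,3): δ = 27.22°  ✓
  (1,4): δ = 13.04°  ✓
  (1,5): δ = 99.59°  ·
  (2,3): δ = 109.98°  ·
  (2,4): δ = 69.72°  ·
  (2,5): δ = 16.82°  ✓
  (3,4): δ = 139.74°  ·
  (3,5): δ = 53.19°  ✓
  (4,5): δ = 93.45°  ·
antipodal pairs: 6

count = 6; pairs: (0,3), (0,4), (1,3), (1,4), (2,5), (3,5)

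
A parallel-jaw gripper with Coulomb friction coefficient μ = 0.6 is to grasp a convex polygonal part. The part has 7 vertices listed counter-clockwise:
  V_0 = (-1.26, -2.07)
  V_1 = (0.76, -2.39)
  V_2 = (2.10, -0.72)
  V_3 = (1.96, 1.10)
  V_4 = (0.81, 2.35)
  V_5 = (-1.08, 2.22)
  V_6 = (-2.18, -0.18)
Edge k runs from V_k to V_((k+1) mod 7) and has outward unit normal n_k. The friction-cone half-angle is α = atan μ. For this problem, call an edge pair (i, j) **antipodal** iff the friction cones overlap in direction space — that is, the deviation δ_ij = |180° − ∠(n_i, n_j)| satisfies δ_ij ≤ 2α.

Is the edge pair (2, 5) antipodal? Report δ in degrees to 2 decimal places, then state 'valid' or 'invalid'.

δ = 29.02°, valid

α = atan 0.6 = 30.96°;  2α = 61.93°
edge 2: e_2 = (-0.14, +1.82);  n_2 = (+0.9971, +0.0767)
edge 5: e_5 = (-1.10, -2.40);  n_5 = (-0.9091, +0.4167)
∠(n_2, n_5) = 150.98°
δ = |180° − 150.98°| = 29.02°
29.02° ≤ 2α = 61.93°  →  valid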